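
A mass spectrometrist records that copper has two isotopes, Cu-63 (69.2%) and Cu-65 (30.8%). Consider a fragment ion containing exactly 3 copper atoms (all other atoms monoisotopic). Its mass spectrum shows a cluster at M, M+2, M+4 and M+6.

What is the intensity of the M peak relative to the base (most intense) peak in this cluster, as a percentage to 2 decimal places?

74.89%

(0.692 + 0.308)^3 gives M 0.3314, M+2 0.4425, M+4 0.1969, M+6 0.0292; the largest is M+2.
P(M+2) = C(3,1) × 0.692^2 × 0.308^1 = 3 × 0.478864 × 0.3080 = 0.442470 (base)
P(M) = C(3,0) × 0.692^3 × 0.308^0 = 1 × 0.33137389 × 1.0000 = 0.331374
Relative intensity = 0.331374 / 0.442470 × 100 = 74.89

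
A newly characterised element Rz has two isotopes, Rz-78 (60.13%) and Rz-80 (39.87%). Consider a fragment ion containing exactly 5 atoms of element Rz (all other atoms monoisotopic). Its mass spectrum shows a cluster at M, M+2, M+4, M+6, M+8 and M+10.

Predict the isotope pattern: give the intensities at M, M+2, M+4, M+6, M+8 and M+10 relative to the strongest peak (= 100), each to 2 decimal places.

22.75 : 75.41 : 100.00 : 66.31 : 21.98 : 2.92

Expanding (0.6013 + 0.3987)^5:
P(M) = 0.6013^5 = 0.078606
P(M+2) = 5 × 0.6013^4 × 0.3987^1 = 0.260604
P(M+4) = 10 × 0.6013^3 × 0.3987^2 = 0.345594
P(M+6) = 10 × 0.6013^2 × 0.3987^3 = 0.229151
P(M+8) = 5 × 0.6013^1 × 0.3987^4 = 0.075971
P(M+10) = 0.3987^5 = 0.010075
The M+4 peak is largest (0.345594); scaling to 100 gives 22.75 : 75.41 : 100.00 : 66.31 : 21.98 : 2.92.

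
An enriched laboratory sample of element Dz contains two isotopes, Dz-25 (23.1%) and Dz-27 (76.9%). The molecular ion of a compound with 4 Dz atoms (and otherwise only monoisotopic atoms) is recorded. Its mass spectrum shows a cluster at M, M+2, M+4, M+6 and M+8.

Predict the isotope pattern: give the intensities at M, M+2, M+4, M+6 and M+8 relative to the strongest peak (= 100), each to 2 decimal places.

Expanding (0.231 + 0.769)^4:
P(M) = 0.231^4 = 0.002847
P(M+2) = 4 × 0.231^3 × 0.769^1 = 0.037916
P(M+4) = 6 × 0.231^2 × 0.769^2 = 0.189334
P(M+6) = 4 × 0.231^1 × 0.769^3 = 0.420195
P(M+8) = 0.769^4 = 0.349708
The M+6 peak is largest (0.420195); scaling to 100 gives 0.68 : 9.02 : 45.06 : 100.00 : 83.23.

0.68 : 9.02 : 45.06 : 100.00 : 83.23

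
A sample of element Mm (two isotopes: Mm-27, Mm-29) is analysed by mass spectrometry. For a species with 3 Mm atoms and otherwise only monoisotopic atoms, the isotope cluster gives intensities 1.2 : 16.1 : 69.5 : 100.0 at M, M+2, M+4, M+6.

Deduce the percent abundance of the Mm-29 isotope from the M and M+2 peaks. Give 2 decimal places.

If p is the fraction of Mm that is Mm-27, then I(M+2)/I(M) = [C(3,1)·p^2·(1−p)] / p^3 = 3·(1−p)/p = 16.1/1.2 = 13.4167
(1−p)/p = 13.4167/3 = 4.4722  ⇒  p = 1/(1 + 4.4722) = 0.1827
Mm-27: 18.27%, Mm-29: 81.73%.

81.73%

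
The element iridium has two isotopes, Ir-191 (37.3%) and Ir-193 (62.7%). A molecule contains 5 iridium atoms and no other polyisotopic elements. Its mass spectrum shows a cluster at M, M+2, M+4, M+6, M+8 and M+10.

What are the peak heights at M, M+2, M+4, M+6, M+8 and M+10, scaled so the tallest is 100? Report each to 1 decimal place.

Expanding (0.373 + 0.627)^5:
P(M) = 0.373^5 = 0.007220
P(M+2) = 5 × 0.373^4 × 0.627^1 = 0.060684
P(M+4) = 10 × 0.373^3 × 0.627^2 = 0.204015
P(M+6) = 10 × 0.373^2 × 0.627^3 = 0.342942
P(M+8) = 5 × 0.373^1 × 0.627^4 = 0.288237
P(M+10) = 0.627^5 = 0.096903
The M+6 peak is largest (0.342942); scaling to 100 gives 2.1 : 17.7 : 59.5 : 100.0 : 84.0 : 28.3.

2.1 : 17.7 : 59.5 : 100.0 : 84.0 : 28.3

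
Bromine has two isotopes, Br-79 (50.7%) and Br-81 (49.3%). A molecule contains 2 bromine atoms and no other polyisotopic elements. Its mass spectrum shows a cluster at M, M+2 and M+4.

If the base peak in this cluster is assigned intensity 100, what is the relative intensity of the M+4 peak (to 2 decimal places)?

Binomial terms of (0.507 + 0.493)^2: M 0.2570, M+2 0.4999, M+4 0.2430 → M+2 is the base peak.
P(M+2) = C(2,1) × 0.507^1 × 0.493^1 = 2 × 0.5070 × 0.4930 = 0.499902 (base)
P(M+4) = C(2,2) × 0.507^0 × 0.493^2 = 1 × 1.0000 × 0.243049 = 0.243049
Relative intensity = 0.243049 / 0.499902 × 100 = 48.62

48.62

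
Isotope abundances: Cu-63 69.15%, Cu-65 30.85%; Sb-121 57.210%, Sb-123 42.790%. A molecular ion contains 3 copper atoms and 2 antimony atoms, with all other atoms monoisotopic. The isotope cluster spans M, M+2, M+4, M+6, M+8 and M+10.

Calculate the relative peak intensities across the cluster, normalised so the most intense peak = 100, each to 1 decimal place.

Copper pattern (n=3): 0.33065611 : 0.44254842 : 0.19743483 : 0.02936064
Antimony pattern (n=2): 0.32729841 : 0.48960318 : 0.18309841
Convolve the two distributions (both contribute in 2-u steps):
  M: 0.33065611×0.32729841 = 0.108223
  M+2: 0.33065611×0.48960318 + 0.44254842×0.32729841 = 0.306736
  M+4: 0.33065611×0.18309841 + 0.44254842×0.48960318 + 0.19743483×0.32729841 = 0.341836
  M+6: 0.44254842×0.18309841 + 0.19743483×0.48960318 + 0.02936064×0.32729841 = 0.187304
  M+8: 0.19743483×0.18309841 + 0.02936064×0.48960318 = 0.050525
  M+10: 0.02936064×0.18309841 = 0.005376
Scale to base peak (0.341836) = 100: 31.7 : 89.7 : 100.0 : 54.8 : 14.8 : 1.6

31.7 : 89.7 : 100.0 : 54.8 : 14.8 : 1.6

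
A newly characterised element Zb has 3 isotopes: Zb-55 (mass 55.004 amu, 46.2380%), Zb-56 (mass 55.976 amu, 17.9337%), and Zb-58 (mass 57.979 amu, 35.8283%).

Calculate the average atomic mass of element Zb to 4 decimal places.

The abundance-weighted mean is 0.462380 × 55.004 + 0.179337 × 55.976 + 0.358283 × 57.979
= 25.43275 + 10.03857 + 20.77289 = 56.24421 amu

56.2442 amu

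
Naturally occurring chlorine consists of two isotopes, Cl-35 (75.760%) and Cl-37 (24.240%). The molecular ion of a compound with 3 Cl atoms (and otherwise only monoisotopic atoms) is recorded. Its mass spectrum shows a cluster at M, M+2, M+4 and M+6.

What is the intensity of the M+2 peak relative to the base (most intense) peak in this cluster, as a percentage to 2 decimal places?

95.99%

Binomial terms of (0.75760 + 0.24240)^3: M 0.4348, M+2 0.4174, M+4 0.1335, M+6 0.0142 → M is the base peak.
P(M) = C(3,0) × 0.75760^3 × 0.24240^0 = 1 × 0.4348304 × 1.0000 = 0.434830 (base)
P(M+2) = C(3,1) × 0.75760^2 × 0.24240^1 = 3 × 0.57395776 × 0.2424 = 0.417382
Relative intensity = 0.417382 / 0.434830 × 100 = 95.99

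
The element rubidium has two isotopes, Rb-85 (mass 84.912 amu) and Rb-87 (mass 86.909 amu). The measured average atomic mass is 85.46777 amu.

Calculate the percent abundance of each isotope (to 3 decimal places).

Writing the weighted mean with unknown fraction x of Rb-85:
84.912·x + 86.909·(1 − x) = 85.46777
(84.912 − 86.909)·x = 85.46777 − 86.909
x = -1.44123 / -1.997 = 0.72170 → 72.170% Rb-85, 27.830% Rb-87.

Rb-85: 72.170%, Rb-87: 27.830%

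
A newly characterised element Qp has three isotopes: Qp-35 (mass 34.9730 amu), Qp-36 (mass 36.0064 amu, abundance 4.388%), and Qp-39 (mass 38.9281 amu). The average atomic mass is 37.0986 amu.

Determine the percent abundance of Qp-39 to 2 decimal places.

52.60%

The remaining 95.612% is split between Qp-35 (fraction x) and Qp-39 (fraction 0.95612 − x).
Substituting: 34.9730x + 38.9281(0.95612 − x) = 35.518639168
(34.9730 − 38.9281)x = -1.701295804  ⇒  x = 0.43015, y = 0.52597
Qp-35: 43.02%, Qp-39: 52.60%.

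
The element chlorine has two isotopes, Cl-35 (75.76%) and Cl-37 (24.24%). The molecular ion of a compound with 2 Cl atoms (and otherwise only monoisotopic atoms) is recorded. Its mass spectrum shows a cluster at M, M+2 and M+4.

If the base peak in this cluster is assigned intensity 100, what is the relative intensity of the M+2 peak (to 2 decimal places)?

63.99

(0.7576 + 0.2424)^2 gives M 0.5740, M+2 0.3673, M+4 0.0588; the largest is M.
P(M) = C(2,0) × 0.7576^2 × 0.2424^0 = 1 × 0.57395776 × 1.0000 = 0.573958 (base)
P(M+2) = C(2,1) × 0.7576^1 × 0.2424^1 = 2 × 0.7576 × 0.2424 = 0.367284
Relative intensity = 0.367284 / 0.573958 × 100 = 63.99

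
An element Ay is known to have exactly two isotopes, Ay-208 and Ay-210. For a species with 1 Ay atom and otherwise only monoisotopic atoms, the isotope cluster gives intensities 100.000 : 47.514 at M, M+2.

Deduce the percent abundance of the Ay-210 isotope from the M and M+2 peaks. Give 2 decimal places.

32.21%

If p is the fraction of Ay that is Ay-208, then I(M+2)/I(M) = [C(1,1)·p^0·(1−p)] / p^1 = 1·(1−p)/p = 47.514/100.000 = 0.4751
(1−p)/p = 0.4751/1 = 0.4751  ⇒  p = 1/(1 + 0.4751) = 0.6779
Ay-208: 67.79%, Ay-210: 32.21%.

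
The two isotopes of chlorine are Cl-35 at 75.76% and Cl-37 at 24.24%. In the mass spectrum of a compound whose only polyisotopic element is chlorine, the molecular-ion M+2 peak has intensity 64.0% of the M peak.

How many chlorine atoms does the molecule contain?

For n independent Cl atoms, I(M+2)/I(M) = n · (abundance Cl-37) / (abundance Cl-35) = n · 0.2424/0.7576.
n = 0.640 × 0.7576/0.2424 = 2.00 ≈ 2

2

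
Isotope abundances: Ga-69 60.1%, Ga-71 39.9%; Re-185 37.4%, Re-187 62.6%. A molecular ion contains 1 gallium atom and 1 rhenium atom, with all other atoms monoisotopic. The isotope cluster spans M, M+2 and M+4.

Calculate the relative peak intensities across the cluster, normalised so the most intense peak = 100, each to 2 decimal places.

42.78 : 100.00 : 47.54

Gallium pattern (n=1): 0.6010 : 0.3990
Rhenium pattern (n=1): 0.3740 : 0.6260
Convolve the two distributions (both contribute in 2-u steps):
  M: 0.6010×0.3740 = 0.224774
  M+2: 0.6010×0.6260 + 0.3990×0.3740 = 0.525452
  M+4: 0.3990×0.6260 = 0.249774
Scale to base peak (0.525452) = 100: 42.78 : 100.00 : 47.54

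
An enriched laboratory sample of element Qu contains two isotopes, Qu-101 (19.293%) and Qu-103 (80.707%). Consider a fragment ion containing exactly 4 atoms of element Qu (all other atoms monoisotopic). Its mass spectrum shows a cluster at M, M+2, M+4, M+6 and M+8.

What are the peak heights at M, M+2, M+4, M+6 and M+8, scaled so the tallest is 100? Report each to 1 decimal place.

0.3 : 5.5 : 34.3 : 95.6 : 100.0

Each Qu atom is independently Qu-101 (p = 0.19293) or Qu-103 (q = 0.80707); the cluster is the binomial expansion (p + q)^4.
P(M) = 0.19293^4 = 0.001385
P(M+2) = 4 × 0.19293^3 × 0.80707^1 = 0.023183
P(M+4) = 6 × 0.19293^2 × 0.80707^2 = 0.145470
P(M+6) = 4 × 0.19293^1 × 0.80707^3 = 0.405689
P(M+8) = 0.80707^4 = 0.424272
The M+8 peak is largest (0.424272); scaling to 100 gives 0.3 : 5.5 : 34.3 : 95.6 : 100.0.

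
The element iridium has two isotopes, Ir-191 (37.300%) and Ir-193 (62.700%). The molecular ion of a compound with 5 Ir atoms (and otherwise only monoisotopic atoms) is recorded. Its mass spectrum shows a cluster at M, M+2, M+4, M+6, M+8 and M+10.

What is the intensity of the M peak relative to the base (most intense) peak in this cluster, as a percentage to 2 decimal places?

Binomial terms of (0.37300 + 0.62700)^5: M 0.0072, M+2 0.0607, M+4 0.2040, M+6 0.3429, M+8 0.2882, M+10 0.0969 → M+6 is the base peak.
P(M+6) = C(5,3) × 0.37300^2 × 0.62700^3 = 10 × 0.139129 × 0.24649188 = 0.342942 (base)
P(M) = C(5,0) × 0.37300^5 × 0.62700^0 = 1 × 0.00722012 × 1.0000 = 0.007220
Relative intensity = 0.007220 / 0.342942 × 100 = 2.11

2.11%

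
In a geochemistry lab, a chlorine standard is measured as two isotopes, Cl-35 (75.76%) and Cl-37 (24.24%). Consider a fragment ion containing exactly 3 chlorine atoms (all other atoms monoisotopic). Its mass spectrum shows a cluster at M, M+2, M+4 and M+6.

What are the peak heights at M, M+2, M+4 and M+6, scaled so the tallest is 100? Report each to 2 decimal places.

Each Cl atom is independently Cl-35 (p = 0.7576) or Cl-37 (q = 0.2424); the cluster is the binomial expansion (p + q)^3.
P(M) = 0.7576^3 = 0.434830
P(M+2) = 3 × 0.7576^2 × 0.2424^1 = 0.417382
P(M+4) = 3 × 0.7576^1 × 0.2424^2 = 0.133545
P(M+6) = 0.2424^3 = 0.014243
The M peak is largest (0.434830); scaling to 100 gives 100.00 : 95.99 : 30.71 : 3.28.

100.00 : 95.99 : 30.71 : 3.28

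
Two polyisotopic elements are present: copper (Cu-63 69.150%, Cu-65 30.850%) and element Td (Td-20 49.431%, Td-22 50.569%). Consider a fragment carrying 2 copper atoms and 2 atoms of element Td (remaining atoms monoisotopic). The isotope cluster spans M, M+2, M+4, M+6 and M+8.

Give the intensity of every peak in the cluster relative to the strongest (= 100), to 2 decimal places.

32.56 : 95.67 : 100.00 : 43.67 : 6.78

Copper pattern (n=2): 0.47817225 : 0.4266555 : 0.09517225
Element Td pattern (n=2): 0.24434238 : 0.49993525 : 0.25572238
Convolve the two distributions (both contribute in 2-u steps):
  M: 0.47817225×0.24434238 = 0.116838
  M+2: 0.47817225×0.49993525 + 0.4266555×0.24434238 = 0.343305
  M+4: 0.47817225×0.25572238 + 0.4266555×0.49993525 + 0.09517225×0.24434238 = 0.358834
  M+6: 0.4266555×0.25572238 + 0.09517225×0.49993525 = 0.156685
  M+8: 0.09517225×0.25572238 = 0.024338
Scale to base peak (0.358834) = 100: 32.56 : 95.67 : 100.00 : 43.67 : 6.78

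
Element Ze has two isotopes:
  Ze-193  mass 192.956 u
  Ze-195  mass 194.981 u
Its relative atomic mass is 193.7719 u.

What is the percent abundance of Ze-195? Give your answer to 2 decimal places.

Writing the weighted mean with unknown fraction x of Ze-193:
192.956·x + 194.981·(1 − x) = 193.7719
(192.956 − 194.981)·x = 193.7719 − 194.981
x = -1.2091 / -2.025 = 0.59709 → 59.71% Ze-193, 40.29% Ze-195.

40.29%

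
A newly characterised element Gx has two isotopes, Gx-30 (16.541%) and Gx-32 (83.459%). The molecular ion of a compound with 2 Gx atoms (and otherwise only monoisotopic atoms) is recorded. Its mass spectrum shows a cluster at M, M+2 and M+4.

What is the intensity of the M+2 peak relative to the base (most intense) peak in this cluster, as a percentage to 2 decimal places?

39.64%

(0.16541 + 0.83459)^2 gives M 0.0274, M+2 0.2761, M+4 0.6965; the largest is M+4.
P(M+4) = C(2,2) × 0.16541^0 × 0.83459^2 = 1 × 1.0000 × 0.69654047 = 0.696540 (base)
P(M+2) = C(2,1) × 0.16541^1 × 0.83459^1 = 2 × 0.16541 × 0.83459 = 0.276099
Relative intensity = 0.276099 / 0.696540 × 100 = 39.64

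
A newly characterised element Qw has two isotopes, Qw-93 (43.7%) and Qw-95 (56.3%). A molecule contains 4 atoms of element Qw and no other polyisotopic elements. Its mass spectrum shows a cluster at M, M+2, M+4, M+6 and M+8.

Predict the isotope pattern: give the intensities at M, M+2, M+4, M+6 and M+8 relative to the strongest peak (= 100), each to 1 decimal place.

10.0 : 51.7 : 100.0 : 85.9 : 27.7

Expanding (0.437 + 0.563)^4:
P(M) = 0.437^4 = 0.036469
P(M+2) = 4 × 0.437^3 × 0.563^1 = 0.187937
P(M+4) = 6 × 0.437^2 × 0.563^2 = 0.363188
P(M+6) = 4 × 0.437^1 × 0.563^3 = 0.311937
P(M+8) = 0.563^4 = 0.100469
The M+4 peak is largest (0.363188); scaling to 100 gives 10.0 : 51.7 : 100.0 : 85.9 : 27.7.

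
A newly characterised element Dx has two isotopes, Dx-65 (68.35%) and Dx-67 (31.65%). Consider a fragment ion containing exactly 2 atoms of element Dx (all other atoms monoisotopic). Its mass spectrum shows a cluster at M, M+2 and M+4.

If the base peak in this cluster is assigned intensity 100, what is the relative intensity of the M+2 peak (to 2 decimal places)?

Binomial terms of (0.6835 + 0.3165)^2: M 0.4672, M+2 0.4327, M+4 0.1002 → M is the base peak.
P(M) = C(2,0) × 0.6835^2 × 0.3165^0 = 1 × 0.46717225 × 1.0000 = 0.467172 (base)
P(M+2) = C(2,1) × 0.6835^1 × 0.3165^1 = 2 × 0.6835 × 0.3165 = 0.432656
Relative intensity = 0.432656 / 0.467172 × 100 = 92.61

92.61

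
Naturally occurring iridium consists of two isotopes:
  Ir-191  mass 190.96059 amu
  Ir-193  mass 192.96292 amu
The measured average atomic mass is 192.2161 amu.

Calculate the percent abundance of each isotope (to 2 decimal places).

Ir-191: 37.30%, Ir-193: 62.70%

Writing the weighted mean with unknown fraction x of Ir-191:
190.96059·x + 192.96292·(1 − x) = 192.2161
(190.96059 − 192.96292)·x = 192.2161 − 192.96292
x = -0.74682 / -2.00233 = 0.37298 → 37.30% Ir-191, 62.70% Ir-193.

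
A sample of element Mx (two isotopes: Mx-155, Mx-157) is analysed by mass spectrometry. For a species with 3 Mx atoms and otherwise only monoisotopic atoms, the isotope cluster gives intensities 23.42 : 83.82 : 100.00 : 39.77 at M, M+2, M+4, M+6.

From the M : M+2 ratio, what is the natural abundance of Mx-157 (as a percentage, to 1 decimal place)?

If p is the fraction of Mx that is Mx-155, then I(M+2)/I(M) = [C(3,1)·p^2·(1−p)] / p^3 = 3·(1−p)/p = 83.82/23.42 = 3.5790
(1−p)/p = 3.5790/3 = 1.1930  ⇒  p = 1/(1 + 1.1930) = 0.4560
Mx-155: 45.6%, Mx-157: 54.4%.

54.4%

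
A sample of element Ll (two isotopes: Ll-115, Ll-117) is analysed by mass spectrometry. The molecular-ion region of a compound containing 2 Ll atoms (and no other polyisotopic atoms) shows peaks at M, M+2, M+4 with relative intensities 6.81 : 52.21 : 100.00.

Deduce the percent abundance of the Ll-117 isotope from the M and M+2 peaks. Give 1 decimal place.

Let p = fractional abundance of Ll-115. I(M+2)/I(M) = [C(2,1)·p^1·(1−p)] / p^2 = 2·(1−p)/p = 52.21/6.81 = 7.6667
(1−p)/p = 7.6667/2 = 3.8333  ⇒  p = 1/(1 + 3.8333) = 0.2069
Ll-115: 20.7%, Ll-117: 79.3%.

79.3%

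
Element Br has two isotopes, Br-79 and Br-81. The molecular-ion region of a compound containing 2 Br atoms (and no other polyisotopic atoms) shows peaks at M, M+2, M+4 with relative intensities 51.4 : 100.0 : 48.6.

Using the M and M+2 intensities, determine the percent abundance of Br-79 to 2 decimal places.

If p is the fraction of Br that is Br-79, then I(M+2)/I(M) = [C(2,1)·p^1·(1−p)] / p^2 = 2·(1−p)/p = 100.0/51.4 = 1.9455
(1−p)/p = 1.9455/2 = 0.9728  ⇒  p = 1/(1 + 0.9728) = 0.5069
Br-79: 50.69%, Br-81: 49.31%.

50.69%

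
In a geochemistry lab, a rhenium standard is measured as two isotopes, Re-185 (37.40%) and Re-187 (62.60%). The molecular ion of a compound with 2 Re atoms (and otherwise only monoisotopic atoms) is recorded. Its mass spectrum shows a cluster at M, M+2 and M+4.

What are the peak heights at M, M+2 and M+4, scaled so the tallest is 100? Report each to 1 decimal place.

29.9 : 100.0 : 83.7

Each Re atom is independently Re-185 (p = 0.3740) or Re-187 (q = 0.6260); the cluster is the binomial expansion (p + q)^2.
P(M) = 0.3740^2 = 0.139876
P(M+2) = 2 × 0.3740^1 × 0.6260^1 = 0.468248
P(M+4) = 0.6260^2 = 0.391876
The M+2 peak is largest (0.468248); scaling to 100 gives 29.9 : 100.0 : 83.7.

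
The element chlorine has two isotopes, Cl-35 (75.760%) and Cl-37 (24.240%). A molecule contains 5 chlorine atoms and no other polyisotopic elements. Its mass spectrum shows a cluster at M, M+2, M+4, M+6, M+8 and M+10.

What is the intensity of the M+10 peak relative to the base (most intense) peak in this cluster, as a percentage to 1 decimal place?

0.2%

Binomial terms of (0.75760 + 0.24240)^5: M 0.2496, M+2 0.3993, M+4 0.2555, M+6 0.0817, M+8 0.0131, M+10 0.0008 → M+2 is the base peak.
P(M+2) = C(5,1) × 0.75760^4 × 0.24240^1 = 5 × 0.32942751 × 0.2424 = 0.399266 (base)
P(M+10) = C(5,5) × 0.75760^0 × 0.24240^5 = 1 × 1.0000 × 0.00083688 = 0.000837
Relative intensity = 0.000837 / 0.399266 × 100 = 0.2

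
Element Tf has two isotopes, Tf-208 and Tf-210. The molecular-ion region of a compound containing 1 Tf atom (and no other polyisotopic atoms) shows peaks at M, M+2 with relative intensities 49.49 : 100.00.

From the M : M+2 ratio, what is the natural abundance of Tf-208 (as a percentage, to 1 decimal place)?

Let p = fractional abundance of Tf-208. I(M+2)/I(M) = [C(1,1)·p^0·(1−p)] / p^1 = 1·(1−p)/p = 100.00/49.49 = 2.0206
(1−p)/p = 2.0206/1 = 2.0206  ⇒  p = 1/(1 + 2.0206) = 0.3311
Tf-208: 33.1%, Tf-210: 66.9%.

33.1%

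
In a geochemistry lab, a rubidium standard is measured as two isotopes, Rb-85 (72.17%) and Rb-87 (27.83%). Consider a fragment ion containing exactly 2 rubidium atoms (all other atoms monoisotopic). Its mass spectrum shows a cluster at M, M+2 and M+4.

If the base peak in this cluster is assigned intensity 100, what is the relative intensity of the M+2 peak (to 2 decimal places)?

Binomial terms of (0.7217 + 0.2783)^2: M 0.5209, M+2 0.4017, M+4 0.0775 → M is the base peak.
P(M) = C(2,0) × 0.7217^2 × 0.2783^0 = 1 × 0.52085089 × 1.0000 = 0.520851 (base)
P(M+2) = C(2,1) × 0.7217^1 × 0.2783^1 = 2 × 0.7217 × 0.2783 = 0.401698
Relative intensity = 0.401698 / 0.520851 × 100 = 77.12

77.12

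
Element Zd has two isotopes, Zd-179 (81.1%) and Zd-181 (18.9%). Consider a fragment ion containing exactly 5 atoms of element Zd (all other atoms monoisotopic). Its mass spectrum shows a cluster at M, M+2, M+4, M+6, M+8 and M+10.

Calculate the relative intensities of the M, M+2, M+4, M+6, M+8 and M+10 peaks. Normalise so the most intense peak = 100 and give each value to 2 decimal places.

85.82 : 100.00 : 46.61 : 10.86 : 1.27 : 0.06

The 5 Zd atoms are independent, so intensities follow the terms of (0.811 + 0.189)^5.
P(M) = 0.811^5 = 0.350836
P(M+2) = 5 × 0.811^4 × 0.189^1 = 0.408804
P(M+4) = 10 × 0.811^3 × 0.189^2 = 0.190540
P(M+6) = 10 × 0.811^2 × 0.189^3 = 0.044405
P(M+8) = 5 × 0.811^1 × 0.189^4 = 0.005174
P(M+10) = 0.189^5 = 0.000241
The M+2 peak is largest (0.408804); scaling to 100 gives 85.82 : 100.00 : 46.61 : 10.86 : 1.27 : 0.06.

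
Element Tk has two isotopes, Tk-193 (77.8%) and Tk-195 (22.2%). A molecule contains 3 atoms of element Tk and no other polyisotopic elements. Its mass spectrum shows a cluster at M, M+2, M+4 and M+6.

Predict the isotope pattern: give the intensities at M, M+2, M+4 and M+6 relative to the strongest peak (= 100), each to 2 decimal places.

Each Tk atom is independently Tk-193 (p = 0.778) or Tk-195 (q = 0.222); the cluster is the binomial expansion (p + q)^3.
P(M) = 0.778^3 = 0.470911
P(M+2) = 3 × 0.778^2 × 0.222^1 = 0.403119
P(M+4) = 3 × 0.778^1 × 0.222^2 = 0.115029
P(M+6) = 0.222^3 = 0.010941
The M peak is largest (0.470911); scaling to 100 gives 100.00 : 85.60 : 24.43 : 2.32.

100.00 : 85.60 : 24.43 : 2.32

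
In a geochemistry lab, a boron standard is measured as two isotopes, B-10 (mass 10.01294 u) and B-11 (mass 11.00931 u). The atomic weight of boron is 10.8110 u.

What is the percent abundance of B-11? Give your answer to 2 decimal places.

With x = fraction of B-10 (so B-11 is 1 − x):
10.01294·x + 11.00931·(1 − x) = 10.8110
(10.01294 − 11.00931)·x = 10.8110 − 11.00931
x = -0.19831 / -0.99637 = 0.19903 → 19.90% B-10, 80.10% B-11.

80.10%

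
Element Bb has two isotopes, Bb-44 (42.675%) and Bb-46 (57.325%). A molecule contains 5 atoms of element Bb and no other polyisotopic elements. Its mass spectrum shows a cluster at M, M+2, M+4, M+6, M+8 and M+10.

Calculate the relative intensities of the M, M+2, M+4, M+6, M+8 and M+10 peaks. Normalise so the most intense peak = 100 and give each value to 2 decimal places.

Expanding (0.42675 + 0.57325)^5:
P(M) = 0.42675^5 = 0.014154
P(M+2) = 5 × 0.42675^4 × 0.57325^1 = 0.095062
P(M+4) = 10 × 0.42675^3 × 0.57325^2 = 0.255393
P(M+6) = 10 × 0.42675^2 × 0.57325^3 = 0.343067
P(M+8) = 5 × 0.42675^1 × 0.57325^4 = 0.230420
P(M+10) = 0.57325^5 = 0.061904
The M+6 peak is largest (0.343067); scaling to 100 gives 4.13 : 27.71 : 74.44 : 100.00 : 67.16 : 18.04.

4.13 : 27.71 : 74.44 : 100.00 : 67.16 : 18.04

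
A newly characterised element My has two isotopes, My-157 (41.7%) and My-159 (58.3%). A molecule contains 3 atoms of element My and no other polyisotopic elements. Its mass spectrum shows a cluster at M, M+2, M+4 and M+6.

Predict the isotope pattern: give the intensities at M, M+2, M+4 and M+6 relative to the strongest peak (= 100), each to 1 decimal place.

17.1 : 71.5 : 100.0 : 46.6

Each My atom is independently My-157 (p = 0.417) or My-159 (q = 0.583); the cluster is the binomial expansion (p + q)^3.
P(M) = 0.417^3 = 0.072512
P(M+2) = 3 × 0.417^2 × 0.583^1 = 0.304132
P(M+4) = 3 × 0.417^1 × 0.583^2 = 0.425201
P(M+6) = 0.583^3 = 0.198155
The M+4 peak is largest (0.425201); scaling to 100 gives 17.1 : 71.5 : 100.0 : 46.6.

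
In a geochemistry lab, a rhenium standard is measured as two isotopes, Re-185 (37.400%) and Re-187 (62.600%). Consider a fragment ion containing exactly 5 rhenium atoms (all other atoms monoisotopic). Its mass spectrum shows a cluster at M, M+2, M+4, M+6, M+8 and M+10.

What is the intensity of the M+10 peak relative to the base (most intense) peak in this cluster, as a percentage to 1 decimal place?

(0.37400 + 0.62600)^5 gives M 0.0073, M+2 0.0612, M+4 0.2050, M+6 0.3431, M+8 0.2872, M+10 0.0961; the largest is M+6.
P(M+6) = C(5,3) × 0.37400^2 × 0.62600^3 = 10 × 0.139876 × 0.24531438 = 0.343136 (base)
P(M+10) = C(5,5) × 0.37400^0 × 0.62600^5 = 1 × 1.0000 × 0.09613282 = 0.096133
Relative intensity = 0.096133 / 0.343136 × 100 = 28.0

28.0%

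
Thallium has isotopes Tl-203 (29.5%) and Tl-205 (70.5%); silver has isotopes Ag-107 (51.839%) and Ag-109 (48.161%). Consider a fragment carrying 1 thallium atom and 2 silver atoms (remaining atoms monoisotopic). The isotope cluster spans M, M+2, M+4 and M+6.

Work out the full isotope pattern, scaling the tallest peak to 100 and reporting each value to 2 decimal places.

Thallium pattern (n=1): 0.2950 : 0.7050
Silver pattern (n=2): 0.26872819 : 0.49932362 : 0.23194819
Convolve the two distributions (both contribute in 2-u steps):
  M: 0.2950×0.26872819 = 0.079275
  M+2: 0.2950×0.49932362 + 0.7050×0.26872819 = 0.336754
  M+4: 0.2950×0.23194819 + 0.7050×0.49932362 = 0.420448
  M+6: 0.7050×0.23194819 = 0.163523
Scale to base peak (0.420448) = 100: 18.85 : 80.09 : 100.00 : 38.89

18.85 : 80.09 : 100.00 : 38.89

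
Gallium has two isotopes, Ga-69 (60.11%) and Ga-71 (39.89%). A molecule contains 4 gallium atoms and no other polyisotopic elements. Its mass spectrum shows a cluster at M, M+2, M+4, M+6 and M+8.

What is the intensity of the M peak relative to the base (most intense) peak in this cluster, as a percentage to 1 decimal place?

37.7%

Term probabilities: M 0.1306, M+2 0.3465, M+4 0.3450, M+6 0.1526, M+8 0.0253. Base peak = M+2.
P(M+2) = C(4,1) × 0.6011^3 × 0.3989^1 = 4 × 0.21719018 × 0.3989 = 0.346549 (base)
P(M) = C(4,0) × 0.6011^4 × 0.3989^0 = 1 × 0.13055302 × 1.0000 = 0.130553
Relative intensity = 0.130553 / 0.346549 × 100 = 37.7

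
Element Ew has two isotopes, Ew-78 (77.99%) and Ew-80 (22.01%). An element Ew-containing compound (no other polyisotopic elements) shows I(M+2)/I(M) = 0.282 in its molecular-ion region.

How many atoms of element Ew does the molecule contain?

With n Ew atoms, P(M+2)/P(M) = C(n,1)·p^(n−1)q / p^n = n·q/p = n · 0.2201/0.7799.
n = 0.282 × 0.7799/0.2201 = 1.00 ≈ 1

1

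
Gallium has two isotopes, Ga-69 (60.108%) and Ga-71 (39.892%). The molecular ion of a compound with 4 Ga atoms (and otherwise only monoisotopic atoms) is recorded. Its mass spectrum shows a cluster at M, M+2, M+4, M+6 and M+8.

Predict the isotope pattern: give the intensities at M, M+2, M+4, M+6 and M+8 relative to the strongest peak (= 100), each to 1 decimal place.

37.7 : 100.0 : 99.6 : 44.0 : 7.3

Expanding (0.60108 + 0.39892)^4:
P(M) = 0.60108^4 = 0.130536
P(M+2) = 4 × 0.60108^3 × 0.39892^1 = 0.346531
P(M+4) = 6 × 0.60108^2 × 0.39892^2 = 0.344975
P(M+6) = 4 × 0.60108^1 × 0.39892^3 = 0.152633
P(M+8) = 0.39892^4 = 0.025325
The M+2 peak is largest (0.346531); scaling to 100 gives 37.7 : 100.0 : 99.6 : 44.0 : 7.3.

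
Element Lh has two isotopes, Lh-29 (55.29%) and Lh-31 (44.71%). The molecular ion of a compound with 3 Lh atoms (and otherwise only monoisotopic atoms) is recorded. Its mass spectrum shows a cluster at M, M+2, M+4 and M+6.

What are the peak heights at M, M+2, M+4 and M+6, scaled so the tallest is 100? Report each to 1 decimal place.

41.2 : 100.0 : 80.9 : 21.8

Each Lh atom is independently Lh-29 (p = 0.5529) or Lh-31 (q = 0.4471); the cluster is the binomial expansion (p + q)^3.
P(M) = 0.5529^3 = 0.169021
P(M+2) = 3 × 0.5529^2 × 0.4471^1 = 0.410033
P(M+4) = 3 × 0.5529^1 × 0.4471^2 = 0.331571
P(M+6) = 0.4471^3 = 0.089375
The M+2 peak is largest (0.410033); scaling to 100 gives 41.2 : 100.0 : 80.9 : 21.8.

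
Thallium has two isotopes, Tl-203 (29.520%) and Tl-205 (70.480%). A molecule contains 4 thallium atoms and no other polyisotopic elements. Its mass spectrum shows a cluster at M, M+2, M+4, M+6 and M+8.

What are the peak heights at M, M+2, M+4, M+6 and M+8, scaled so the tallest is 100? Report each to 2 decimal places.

1.84 : 17.54 : 62.83 : 100.00 : 59.69

The 4 Tl atoms are independent, so intensities follow the terms of (0.29520 + 0.70480)^4.
P(M) = 0.29520^4 = 0.007594
P(M+2) = 4 × 0.29520^3 × 0.70480^1 = 0.072523
P(M+4) = 6 × 0.29520^2 × 0.70480^2 = 0.259726
P(M+6) = 4 × 0.29520^1 × 0.70480^3 = 0.413403
P(M+8) = 0.70480^4 = 0.246754
The M+6 peak is largest (0.413403); scaling to 100 gives 1.84 : 17.54 : 62.83 : 100.00 : 59.69.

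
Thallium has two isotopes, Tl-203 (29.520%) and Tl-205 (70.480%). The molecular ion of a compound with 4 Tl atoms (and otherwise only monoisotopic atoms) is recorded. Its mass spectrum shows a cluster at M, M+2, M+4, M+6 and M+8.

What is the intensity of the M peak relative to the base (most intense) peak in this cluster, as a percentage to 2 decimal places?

1.84%

(0.29520 + 0.70480)^4 gives M 0.0076, M+2 0.0725, M+4 0.2597, M+6 0.4134, M+8 0.2468; the largest is M+6.
P(M+6) = C(4,3) × 0.29520^1 × 0.70480^3 = 4 × 0.2952 × 0.35010449 = 0.413403 (base)
P(M) = C(4,0) × 0.29520^4 × 0.70480^0 = 1 × 0.00759391 × 1.0000 = 0.007594
Relative intensity = 0.007594 / 0.413403 × 100 = 1.84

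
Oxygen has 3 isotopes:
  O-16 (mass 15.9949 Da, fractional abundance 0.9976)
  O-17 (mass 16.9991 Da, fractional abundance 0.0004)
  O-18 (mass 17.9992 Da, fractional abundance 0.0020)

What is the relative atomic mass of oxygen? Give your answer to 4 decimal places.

15.9993 Da

Ar = Σ fᵢ·mᵢ = 0.9976 × 15.9949 + 0.0004 × 16.9991 + 0.0020 × 17.9992
= 15.95651 + 0.00680 + 0.03600 = 15.99931 Da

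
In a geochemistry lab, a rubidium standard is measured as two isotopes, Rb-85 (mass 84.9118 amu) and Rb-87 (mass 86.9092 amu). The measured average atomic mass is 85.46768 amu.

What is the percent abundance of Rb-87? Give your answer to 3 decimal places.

27.830%

Let x be the fractional abundance of Rb-85; then Rb-87 has abundance 1 − x.
84.9118·x + 86.9092·(1 − x) = 85.46768
(84.9118 − 86.9092)·x = 85.46768 − 86.9092
x = -1.44152 / -1.9974 = 0.72170 → 72.170% Rb-85, 27.830% Rb-87.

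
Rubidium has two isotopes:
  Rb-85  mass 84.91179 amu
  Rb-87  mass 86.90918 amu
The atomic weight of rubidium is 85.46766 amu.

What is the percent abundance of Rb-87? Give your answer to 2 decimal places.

Let x be the fractional abundance of Rb-85; then Rb-87 has abundance 1 − x.
84.91179·x + 86.90918·(1 − x) = 85.46766
(84.91179 − 86.90918)·x = 85.46766 − 86.90918
x = -1.44152 / -1.99739 = 0.72170 → 72.17% Rb-85, 27.83% Rb-87.

27.83%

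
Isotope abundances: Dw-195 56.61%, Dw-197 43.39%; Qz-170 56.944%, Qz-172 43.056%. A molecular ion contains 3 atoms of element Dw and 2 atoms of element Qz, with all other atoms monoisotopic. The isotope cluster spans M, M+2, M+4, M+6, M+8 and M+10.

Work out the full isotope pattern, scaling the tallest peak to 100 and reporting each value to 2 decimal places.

17.21 : 65.59 : 100.00 : 76.23 : 29.06 : 4.43

Element Dw pattern (n=3): 0.18141762 : 0.41715477 : 0.3197376 : 0.08169001
Element Qz pattern (n=2): 0.32426191 : 0.49035617 : 0.18538191
Convolve the two distributions (both contribute in 2-u steps):
  M: 0.18141762×0.32426191 = 0.058827
  M+2: 0.18141762×0.49035617 + 0.41715477×0.32426191 = 0.224227
  M+4: 0.18141762×0.18538191 + 0.41715477×0.49035617 + 0.3197376×0.32426191 = 0.341865
  M+6: 0.41715477×0.18538191 + 0.3197376×0.49035617 + 0.08169001×0.32426191 = 0.260607
  M+8: 0.3197376×0.18538191 + 0.08169001×0.49035617 = 0.099331
  M+10: 0.08169001×0.18538191 = 0.015144
Scale to base peak (0.341865) = 100: 17.21 : 65.59 : 100.00 : 76.23 : 29.06 : 4.43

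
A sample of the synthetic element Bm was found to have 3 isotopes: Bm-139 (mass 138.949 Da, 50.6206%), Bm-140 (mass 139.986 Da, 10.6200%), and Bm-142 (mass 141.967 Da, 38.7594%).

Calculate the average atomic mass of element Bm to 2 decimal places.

Average mass = Σ (abundance × isotope mass) = 0.506206 × 138.949 + 0.106200 × 139.986 + 0.387594 × 141.967
= 70.3368 + 14.8665 + 55.0256 = 140.2289 Da

140.23 Da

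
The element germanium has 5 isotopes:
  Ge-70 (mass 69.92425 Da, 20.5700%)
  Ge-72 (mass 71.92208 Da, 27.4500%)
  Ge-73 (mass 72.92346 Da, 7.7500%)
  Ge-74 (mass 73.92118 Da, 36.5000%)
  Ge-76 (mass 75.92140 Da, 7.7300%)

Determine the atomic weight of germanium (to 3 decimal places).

72.628 Da

Weight each isotope mass by its fractional abundance: 0.205700 × 69.92425 + 0.274500 × 71.92208 + 0.077500 × 72.92346 + 0.365000 × 73.92118 + 0.077300 × 75.92140
= 14.383418 + 19.742611 + 5.651568 + 26.981231 + 5.868724 = 72.627552 Da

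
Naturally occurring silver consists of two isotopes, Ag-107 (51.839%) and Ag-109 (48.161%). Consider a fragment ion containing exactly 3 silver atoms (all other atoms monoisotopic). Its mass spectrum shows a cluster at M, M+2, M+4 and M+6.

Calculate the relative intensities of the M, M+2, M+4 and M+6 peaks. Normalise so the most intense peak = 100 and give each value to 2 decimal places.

35.88 : 100.00 : 92.90 : 28.77

Each Ag atom is independently Ag-107 (p = 0.51839) or Ag-109 (q = 0.48161); the cluster is the binomial expansion (p + q)^3.
P(M) = 0.51839^3 = 0.139306
P(M+2) = 3 × 0.51839^2 × 0.48161^1 = 0.388267
P(M+4) = 3 × 0.51839^1 × 0.48161^2 = 0.360719
P(M+6) = 0.48161^3 = 0.111709
The M+2 peak is largest (0.388267); scaling to 100 gives 35.88 : 100.00 : 92.90 : 28.77.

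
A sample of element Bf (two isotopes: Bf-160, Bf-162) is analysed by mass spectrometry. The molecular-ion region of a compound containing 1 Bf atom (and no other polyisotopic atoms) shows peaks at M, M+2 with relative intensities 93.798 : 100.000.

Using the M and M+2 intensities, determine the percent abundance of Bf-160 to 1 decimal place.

If p is the fraction of Bf that is Bf-160, then I(M+2)/I(M) = [C(1,1)·p^0·(1−p)] / p^1 = 1·(1−p)/p = 100.000/93.798 = 1.0661
(1−p)/p = 1.0661/1 = 1.0661  ⇒  p = 1/(1 + 1.0661) = 0.4840
Bf-160: 48.4%, Bf-162: 51.6%.

48.4%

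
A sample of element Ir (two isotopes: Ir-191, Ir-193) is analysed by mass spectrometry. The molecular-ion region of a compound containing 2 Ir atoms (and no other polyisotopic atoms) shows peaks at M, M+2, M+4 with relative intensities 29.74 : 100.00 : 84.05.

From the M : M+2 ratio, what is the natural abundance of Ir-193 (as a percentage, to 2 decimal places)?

62.70%

Let p = fractional abundance of Ir-191. I(M+2)/I(M) = [C(2,1)·p^1·(1−p)] / p^2 = 2·(1−p)/p = 100.00/29.74 = 3.3625
(1−p)/p = 3.3625/2 = 1.6812  ⇒  p = 1/(1 + 1.6812) = 0.3730
Ir-191: 37.30%, Ir-193: 62.70%.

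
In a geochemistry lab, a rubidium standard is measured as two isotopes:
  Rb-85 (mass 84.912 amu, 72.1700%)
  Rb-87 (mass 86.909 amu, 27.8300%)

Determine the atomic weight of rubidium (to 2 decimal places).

85.47 amu

The abundance-weighted mean is 0.721700 × 84.912 + 0.278300 × 86.909
= 61.2810 + 24.1868 = 85.4678 amu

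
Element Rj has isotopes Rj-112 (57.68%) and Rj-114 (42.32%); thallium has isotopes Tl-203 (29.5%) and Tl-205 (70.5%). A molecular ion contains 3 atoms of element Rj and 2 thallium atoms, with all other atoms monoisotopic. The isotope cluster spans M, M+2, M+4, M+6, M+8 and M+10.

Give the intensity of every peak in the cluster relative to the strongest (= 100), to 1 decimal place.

4.8 : 33.7 : 86.3 : 100.0 : 53.7 : 10.9

Element Rj pattern (n=3): 0.19190034 : 0.42239369 : 0.30991159 : 0.07579438
Thallium pattern (n=2): 0.087025 : 0.41595 : 0.497025
Convolve the two distributions (both contribute in 2-u steps):
  M: 0.19190034×0.087025 = 0.016700
  M+2: 0.19190034×0.41595 + 0.42239369×0.087025 = 0.116580
  M+4: 0.19190034×0.497025 + 0.42239369×0.41595 + 0.30991159×0.087025 = 0.298044
  M+6: 0.42239369×0.497025 + 0.30991159×0.41595 + 0.07579438×0.087025 = 0.345444
  M+8: 0.30991159×0.497025 + 0.07579438×0.41595 = 0.185560
  M+10: 0.07579438×0.497025 = 0.037672
Scale to base peak (0.345444) = 100: 4.8 : 33.7 : 86.3 : 100.0 : 53.7 : 10.9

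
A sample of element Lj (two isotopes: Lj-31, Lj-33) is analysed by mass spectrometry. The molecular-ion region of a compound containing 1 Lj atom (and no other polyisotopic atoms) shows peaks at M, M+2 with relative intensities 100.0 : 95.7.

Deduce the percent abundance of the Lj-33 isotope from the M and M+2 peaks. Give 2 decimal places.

Write p for the Lj-31 fraction. I(M+2)/I(M) = [C(1,1)·p^0·(1−p)] / p^1 = 1·(1−p)/p = 95.7/100.0 = 0.9570
(1−p)/p = 0.9570/1 = 0.9570  ⇒  p = 1/(1 + 0.9570) = 0.5110
Lj-31: 51.10%, Lj-33: 48.90%.

48.90%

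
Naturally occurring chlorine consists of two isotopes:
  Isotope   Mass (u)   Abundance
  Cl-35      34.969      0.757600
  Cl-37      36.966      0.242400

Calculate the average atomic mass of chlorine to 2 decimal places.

35.45 u

Weight each isotope mass by its fractional abundance: 0.757600 × 34.969 + 0.242400 × 36.966
= 26.4925 + 8.9606 = 35.4531 u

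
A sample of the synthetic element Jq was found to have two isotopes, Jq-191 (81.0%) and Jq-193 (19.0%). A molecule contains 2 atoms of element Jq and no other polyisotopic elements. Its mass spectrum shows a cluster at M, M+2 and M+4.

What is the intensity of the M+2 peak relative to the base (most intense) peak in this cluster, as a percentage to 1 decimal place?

46.9%

(0.810 + 0.190)^2 gives M 0.6561, M+2 0.3078, M+4 0.0361; the largest is M.
P(M) = C(2,0) × 0.810^2 × 0.190^0 = 1 × 0.6561 × 1.0000 = 0.656100 (base)
P(M+2) = C(2,1) × 0.810^1 × 0.190^1 = 2 × 0.8100 × 0.1900 = 0.307800
Relative intensity = 0.307800 / 0.656100 × 100 = 46.9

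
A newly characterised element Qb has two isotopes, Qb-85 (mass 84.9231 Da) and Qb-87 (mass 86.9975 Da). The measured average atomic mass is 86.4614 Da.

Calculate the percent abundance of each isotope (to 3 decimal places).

Qb-85: 25.844%, Qb-87: 74.156%

Let x be the fractional abundance of Qb-85; then Qb-87 has abundance 1 − x.
84.9231·x + 86.9975·(1 − x) = 86.4614
(84.9231 − 86.9975)·x = 86.4614 − 86.9975
x = -0.5361 / -2.0744 = 0.25844 → 25.844% Qb-85, 74.156% Qb-87.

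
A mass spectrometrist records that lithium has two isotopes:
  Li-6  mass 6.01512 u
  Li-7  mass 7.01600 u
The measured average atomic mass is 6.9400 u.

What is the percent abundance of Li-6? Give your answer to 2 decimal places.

Writing the weighted mean with unknown fraction x of Li-6:
6.01512·x + 7.01600·(1 − x) = 6.9400
(6.01512 − 7.01600)·x = 6.9400 − 7.01600
x = -0.07600 / -1.00088 = 0.07593 → 7.59% Li-6, 92.41% Li-7.

7.59%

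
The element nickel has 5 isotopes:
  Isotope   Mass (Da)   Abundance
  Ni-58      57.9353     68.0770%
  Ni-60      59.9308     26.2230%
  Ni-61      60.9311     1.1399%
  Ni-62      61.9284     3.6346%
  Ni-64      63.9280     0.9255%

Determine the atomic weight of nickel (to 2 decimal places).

The abundance-weighted mean is 0.680770 × 57.9353 + 0.262230 × 59.9308 + 0.011399 × 60.9311 + 0.036346 × 61.9284 + 0.009255 × 63.9280
= 39.44061 + 15.71565 + 0.69455 + 2.25085 + 0.59165 = 58.69331 Da

58.69 Da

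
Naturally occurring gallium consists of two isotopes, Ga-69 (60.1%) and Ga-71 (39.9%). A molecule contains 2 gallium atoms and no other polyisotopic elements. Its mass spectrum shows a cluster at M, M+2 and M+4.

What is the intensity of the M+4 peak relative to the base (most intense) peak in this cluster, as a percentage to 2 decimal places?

Binomial terms of (0.601 + 0.399)^2: M 0.3612, M+2 0.4796, M+4 0.1592 → M+2 is the base peak.
P(M+2) = C(2,1) × 0.601^1 × 0.399^1 = 2 × 0.6010 × 0.3990 = 0.479598 (base)
P(M+4) = C(2,2) × 0.601^0 × 0.399^2 = 1 × 1.0000 × 0.159201 = 0.159201
Relative intensity = 0.159201 / 0.479598 × 100 = 33.19

33.19%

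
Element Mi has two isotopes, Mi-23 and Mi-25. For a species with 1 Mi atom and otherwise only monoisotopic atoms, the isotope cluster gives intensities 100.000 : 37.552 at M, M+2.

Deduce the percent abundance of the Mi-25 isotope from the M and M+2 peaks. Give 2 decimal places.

27.30%

Let p = fractional abundance of Mi-23. I(M+2)/I(M) = [C(1,1)·p^0·(1−p)] / p^1 = 1·(1−p)/p = 37.552/100.000 = 0.3755
(1−p)/p = 0.3755/1 = 0.3755  ⇒  p = 1/(1 + 0.3755) = 0.7270
Mi-23: 72.70%, Mi-25: 27.30%.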